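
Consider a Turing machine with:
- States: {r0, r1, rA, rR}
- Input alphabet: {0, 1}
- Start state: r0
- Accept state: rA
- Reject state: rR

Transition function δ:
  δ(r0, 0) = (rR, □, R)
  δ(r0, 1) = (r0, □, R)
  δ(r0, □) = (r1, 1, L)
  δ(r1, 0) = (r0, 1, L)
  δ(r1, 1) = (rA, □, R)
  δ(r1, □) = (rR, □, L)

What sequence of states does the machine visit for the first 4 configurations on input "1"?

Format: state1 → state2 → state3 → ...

Execution trace:
Initial: [r0]1
Step 1: δ(r0, 1) = (r0, □, R) → □[r0]□
Step 2: δ(r0, □) = (r1, 1, L) → [r1]□1
Step 3: δ(r1, □) = (rR, □, L) → [rR]□□1

The machine reaches the reject state rR and halts.

State sequence: r0 → r0 → r1 → rR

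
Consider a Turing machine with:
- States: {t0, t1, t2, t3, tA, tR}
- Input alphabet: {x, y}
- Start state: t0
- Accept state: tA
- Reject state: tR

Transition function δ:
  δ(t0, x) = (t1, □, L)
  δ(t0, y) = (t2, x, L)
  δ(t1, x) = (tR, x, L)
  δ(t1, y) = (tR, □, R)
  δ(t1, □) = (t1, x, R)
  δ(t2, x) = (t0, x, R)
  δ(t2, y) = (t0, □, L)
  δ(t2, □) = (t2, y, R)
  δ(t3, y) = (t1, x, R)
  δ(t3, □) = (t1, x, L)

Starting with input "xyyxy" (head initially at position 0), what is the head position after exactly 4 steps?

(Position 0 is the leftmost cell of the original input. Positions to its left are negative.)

Execution trace (head position shown):
Step 0: [t0]xyyxy  (head at position 0)
Step 1: move left → [t1]□□yyxy  (head at position -1)
Step 2: move right → x[t1]□yyxy  (head at position 0)
Step 3: move right → xx[t1]yyxy  (head at position 1)
Step 4: move right → xx□[tR]yxy  (head at position 2)

After 4 steps, the head is at position 2.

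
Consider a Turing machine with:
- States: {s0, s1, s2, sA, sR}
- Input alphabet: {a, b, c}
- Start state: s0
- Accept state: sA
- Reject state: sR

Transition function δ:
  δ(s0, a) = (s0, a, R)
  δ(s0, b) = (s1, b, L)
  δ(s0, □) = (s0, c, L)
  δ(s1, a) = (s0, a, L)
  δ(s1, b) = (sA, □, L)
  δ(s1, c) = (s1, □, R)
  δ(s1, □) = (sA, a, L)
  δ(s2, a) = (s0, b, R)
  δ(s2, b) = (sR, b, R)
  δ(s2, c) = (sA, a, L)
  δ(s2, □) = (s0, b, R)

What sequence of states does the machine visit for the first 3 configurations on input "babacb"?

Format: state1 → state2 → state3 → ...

Execution trace:
Initial: [s0]babacb
Step 1: δ(s0, b) = (s1, b, L) → [s1]□babacb
Step 2: δ(s1, □) = (sA, a, L) → [sA]□ababacb

The machine reaches the accept state sA and halts.

State sequence: s0 → s1 → sA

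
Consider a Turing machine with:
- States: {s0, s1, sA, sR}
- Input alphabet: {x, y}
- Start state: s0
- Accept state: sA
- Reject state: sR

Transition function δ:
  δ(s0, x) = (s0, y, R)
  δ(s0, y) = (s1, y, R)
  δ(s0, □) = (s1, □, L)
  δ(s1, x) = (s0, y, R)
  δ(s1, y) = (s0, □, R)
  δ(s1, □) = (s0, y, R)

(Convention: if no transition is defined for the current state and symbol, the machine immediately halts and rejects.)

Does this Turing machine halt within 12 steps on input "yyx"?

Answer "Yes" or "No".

Execution trace:
Initial: [s0]yyx
Step 1: δ(s0, y) = (s1, y, R) → y[s1]yx
Step 2: δ(s1, y) = (s0, □, R) → y□[s0]x
Step 3: δ(s0, x) = (s0, y, R) → y□y[s0]□
Step 4: δ(s0, □) = (s1, □, L) → y□[s1]y□
Step 5: δ(s1, y) = (s0, □, R) → y□□[s0]□
Step 6: δ(s0, □) = (s1, □, L) → y□[s1]□□
Step 7: δ(s1, □) = (s0, y, R) → y□y[s0]□
Step 8: δ(s0, □) = (s1, □, L) → y□[s1]y□
Step 9: δ(s1, y) = (s0, □, R) → y□□[s0]□
Step 10: δ(s0, □) = (s1, □, L) → y□[s1]□□
Step 11: δ(s1, □) = (s0, y, R) → y□y[s0]□
Step 12: δ(s0, □) = (s1, □, L) → y□[s1]y□

The machine has not reached a halting state after 12 steps.
The machine did not halt within the 12-step bound.

Answer: No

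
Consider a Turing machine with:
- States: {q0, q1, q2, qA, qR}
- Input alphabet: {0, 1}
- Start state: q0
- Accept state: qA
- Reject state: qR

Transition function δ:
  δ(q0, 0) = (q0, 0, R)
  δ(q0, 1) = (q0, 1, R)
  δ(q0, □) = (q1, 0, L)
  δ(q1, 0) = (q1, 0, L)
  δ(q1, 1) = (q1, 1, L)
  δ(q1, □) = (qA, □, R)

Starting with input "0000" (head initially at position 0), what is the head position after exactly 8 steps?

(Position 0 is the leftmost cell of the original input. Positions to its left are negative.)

Execution trace (head position shown):
Step 0: [q0]0000  (head at position 0)
Step 1: move right → 0[q0]000  (head at position 1)
Step 2: move right → 00[q0]00  (head at position 2)
Step 3: move right → 000[q0]0  (head at position 3)
Step 4: move right → 0000[q0]□  (head at position 4)
Step 5: move left → 000[q1]00  (head at position 3)
Step 6: move left → 00[q1]000  (head at position 2)
Step 7: move left → 0[q1]0000  (head at position 1)
Step 8: move left → [q1]00000  (head at position 0)

After 8 steps, the head is at position 0.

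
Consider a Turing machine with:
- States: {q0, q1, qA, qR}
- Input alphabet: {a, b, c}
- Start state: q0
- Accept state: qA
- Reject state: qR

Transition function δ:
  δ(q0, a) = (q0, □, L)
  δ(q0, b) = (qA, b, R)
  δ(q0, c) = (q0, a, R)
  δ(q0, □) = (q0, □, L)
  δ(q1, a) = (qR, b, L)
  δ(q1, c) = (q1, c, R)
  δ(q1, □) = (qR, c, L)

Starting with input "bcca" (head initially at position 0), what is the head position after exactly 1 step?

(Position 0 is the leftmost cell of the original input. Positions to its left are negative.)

Execution trace (head position shown):
Step 0: [q0]bcca  (head at position 0)
Step 1: move right → b[qA]cca  (head at position 1)

After 1 step, the head is at position 1.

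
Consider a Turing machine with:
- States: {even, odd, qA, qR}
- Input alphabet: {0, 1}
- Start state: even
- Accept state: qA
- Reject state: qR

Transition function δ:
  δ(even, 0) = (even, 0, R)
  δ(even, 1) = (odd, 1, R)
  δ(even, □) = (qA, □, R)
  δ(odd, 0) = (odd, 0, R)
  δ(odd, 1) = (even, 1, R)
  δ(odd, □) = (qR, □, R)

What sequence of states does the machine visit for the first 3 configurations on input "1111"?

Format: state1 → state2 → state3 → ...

Execution trace:
Initial: [even]1111
Step 1: δ(even, 1) = (odd, 1, R) → 1[odd]111
Step 2: δ(odd, 1) = (even, 1, R) → 11[even]11

State sequence: even → odd → even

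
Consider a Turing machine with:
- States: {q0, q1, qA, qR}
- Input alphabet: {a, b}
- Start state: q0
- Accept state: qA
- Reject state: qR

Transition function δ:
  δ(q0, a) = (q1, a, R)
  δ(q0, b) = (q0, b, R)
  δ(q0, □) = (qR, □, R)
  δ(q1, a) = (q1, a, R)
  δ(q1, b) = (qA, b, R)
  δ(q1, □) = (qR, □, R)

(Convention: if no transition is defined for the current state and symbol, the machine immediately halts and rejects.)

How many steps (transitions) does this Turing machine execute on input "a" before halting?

Execution trace:
Initial: [q0]a
Step 1: δ(q0, a) = (q1, a, R) → a[q1]□
Step 2: δ(q1, □) = (qR, □, R) → a□[qR]□

The machine reaches the reject state qR and halts.

The machine executed 2 steps before halting.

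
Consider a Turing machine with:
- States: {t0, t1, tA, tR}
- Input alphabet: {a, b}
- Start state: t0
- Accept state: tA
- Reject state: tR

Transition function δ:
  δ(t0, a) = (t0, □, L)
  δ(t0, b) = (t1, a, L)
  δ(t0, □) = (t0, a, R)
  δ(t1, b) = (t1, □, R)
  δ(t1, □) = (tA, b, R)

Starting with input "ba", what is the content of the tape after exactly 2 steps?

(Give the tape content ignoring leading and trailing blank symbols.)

Execution trace:
Initial: [t0]ba
Step 1: δ(t0, b) = (t1, a, L) → [t1]□aa
Step 2: δ(t1, □) = (tA, b, R) → b[tA]aa

The machine reaches the accept state tA and halts.

After 2 steps, the tape (ignoring leading/trailing blanks) is: baa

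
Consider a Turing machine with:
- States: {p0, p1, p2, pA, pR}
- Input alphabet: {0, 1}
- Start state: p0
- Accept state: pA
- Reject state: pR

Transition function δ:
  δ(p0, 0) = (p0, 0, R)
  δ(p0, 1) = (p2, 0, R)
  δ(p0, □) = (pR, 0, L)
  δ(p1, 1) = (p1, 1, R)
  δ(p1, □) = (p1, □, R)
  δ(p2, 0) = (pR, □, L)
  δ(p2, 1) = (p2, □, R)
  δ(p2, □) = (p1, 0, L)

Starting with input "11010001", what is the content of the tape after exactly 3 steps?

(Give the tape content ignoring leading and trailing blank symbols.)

Execution trace:
Initial: [p0]11010001
Step 1: δ(p0, 1) = (p2, 0, R) → 0[p2]1010001
Step 2: δ(p2, 1) = (p2, □, R) → 0□[p2]010001
Step 3: δ(p2, 0) = (pR, □, L) → 0[pR]□□10001

The machine reaches the reject state pR and halts.

After 3 steps, the tape (ignoring leading/trailing blanks) is: 0□□10001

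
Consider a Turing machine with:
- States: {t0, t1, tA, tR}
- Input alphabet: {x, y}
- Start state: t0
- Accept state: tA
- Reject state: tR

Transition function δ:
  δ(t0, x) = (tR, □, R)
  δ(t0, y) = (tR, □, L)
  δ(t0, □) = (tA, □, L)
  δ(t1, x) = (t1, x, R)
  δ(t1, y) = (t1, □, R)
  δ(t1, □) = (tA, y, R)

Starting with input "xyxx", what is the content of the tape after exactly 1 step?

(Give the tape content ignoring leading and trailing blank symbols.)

Execution trace:
Initial: [t0]xyxx
Step 1: δ(t0, x) = (tR, □, R) → □[tR]yxx

The machine reaches the reject state tR and halts.

After 1 step, the tape (ignoring leading/trailing blanks) is: yxx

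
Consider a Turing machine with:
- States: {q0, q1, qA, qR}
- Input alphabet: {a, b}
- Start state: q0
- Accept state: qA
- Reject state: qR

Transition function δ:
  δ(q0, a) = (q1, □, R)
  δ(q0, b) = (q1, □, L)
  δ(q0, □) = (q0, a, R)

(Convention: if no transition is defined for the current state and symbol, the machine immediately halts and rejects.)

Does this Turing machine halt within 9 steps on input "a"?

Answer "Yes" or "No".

Execution trace:
Initial: [q0]a
Step 1: δ(q0, a) = (q1, □, R) → □[q1]□

No transition is defined for δ(q1, □). By convention the machine halts and rejects.
The machine halted after 1 step (within the 9-step bound).

Answer: Yes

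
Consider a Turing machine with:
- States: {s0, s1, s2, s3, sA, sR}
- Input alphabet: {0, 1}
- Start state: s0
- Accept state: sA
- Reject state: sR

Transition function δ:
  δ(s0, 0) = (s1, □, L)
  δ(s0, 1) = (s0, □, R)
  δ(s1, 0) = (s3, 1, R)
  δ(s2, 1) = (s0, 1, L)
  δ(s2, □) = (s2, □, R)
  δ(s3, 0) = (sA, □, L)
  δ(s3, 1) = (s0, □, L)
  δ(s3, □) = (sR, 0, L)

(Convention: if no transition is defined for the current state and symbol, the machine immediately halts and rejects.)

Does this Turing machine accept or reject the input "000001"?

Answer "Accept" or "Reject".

Execution trace:
Initial: [s0]000001
Step 1: δ(s0, 0) = (s1, □, L) → [s1]□□00001

No transition is defined for δ(s1, □). By convention the machine halts and rejects.

Answer: Reject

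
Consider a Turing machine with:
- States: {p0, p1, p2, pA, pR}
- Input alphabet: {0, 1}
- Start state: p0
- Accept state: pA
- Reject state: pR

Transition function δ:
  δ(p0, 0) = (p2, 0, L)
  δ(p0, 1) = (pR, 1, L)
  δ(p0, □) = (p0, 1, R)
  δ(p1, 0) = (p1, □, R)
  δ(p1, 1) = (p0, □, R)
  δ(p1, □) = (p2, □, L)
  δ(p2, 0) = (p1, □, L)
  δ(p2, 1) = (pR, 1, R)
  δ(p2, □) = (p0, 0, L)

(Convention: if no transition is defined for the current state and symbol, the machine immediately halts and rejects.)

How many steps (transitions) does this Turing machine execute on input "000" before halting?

Execution trace:
Initial: [p0]000
Step 1: δ(p0, 0) = (p2, 0, L) → [p2]□000
Step 2: δ(p2, □) = (p0, 0, L) → [p0]□0000
Step 3: δ(p0, □) = (p0, 1, R) → 1[p0]0000
Step 4: δ(p0, 0) = (p2, 0, L) → [p2]10000
Step 5: δ(p2, 1) = (pR, 1, R) → 1[pR]0000

The machine reaches the reject state pR and halts.

The machine executed 5 steps before halting.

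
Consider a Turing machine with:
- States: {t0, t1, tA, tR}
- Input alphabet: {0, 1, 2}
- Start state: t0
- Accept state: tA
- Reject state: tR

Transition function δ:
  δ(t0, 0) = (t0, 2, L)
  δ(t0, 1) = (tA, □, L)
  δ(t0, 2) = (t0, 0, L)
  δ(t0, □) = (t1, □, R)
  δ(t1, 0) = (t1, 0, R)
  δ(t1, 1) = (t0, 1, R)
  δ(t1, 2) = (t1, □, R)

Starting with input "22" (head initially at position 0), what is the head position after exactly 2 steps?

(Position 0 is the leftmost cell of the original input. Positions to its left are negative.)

Execution trace (head position shown):
Step 0: [t0]22  (head at position 0)
Step 1: move left → [t0]□02  (head at position -1)
Step 2: move right → □[t1]02  (head at position 0)

After 2 steps, the head is at position 0.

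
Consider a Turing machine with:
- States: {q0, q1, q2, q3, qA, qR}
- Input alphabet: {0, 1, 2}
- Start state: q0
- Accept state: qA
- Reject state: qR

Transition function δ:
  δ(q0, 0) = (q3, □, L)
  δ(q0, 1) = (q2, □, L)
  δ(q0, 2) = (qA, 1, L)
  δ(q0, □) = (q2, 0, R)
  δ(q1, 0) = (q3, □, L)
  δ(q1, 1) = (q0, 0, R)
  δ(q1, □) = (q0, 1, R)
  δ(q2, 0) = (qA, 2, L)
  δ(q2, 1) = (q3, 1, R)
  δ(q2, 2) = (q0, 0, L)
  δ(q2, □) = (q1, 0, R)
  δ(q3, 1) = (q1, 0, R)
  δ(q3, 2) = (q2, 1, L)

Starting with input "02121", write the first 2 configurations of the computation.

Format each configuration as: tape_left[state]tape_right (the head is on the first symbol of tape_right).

Transitions applied:
Step 1: δ(q0, 0) = (q3, □, L)

The first 2 configurations are:
[q0]02121 ⊢ [q3]□□2121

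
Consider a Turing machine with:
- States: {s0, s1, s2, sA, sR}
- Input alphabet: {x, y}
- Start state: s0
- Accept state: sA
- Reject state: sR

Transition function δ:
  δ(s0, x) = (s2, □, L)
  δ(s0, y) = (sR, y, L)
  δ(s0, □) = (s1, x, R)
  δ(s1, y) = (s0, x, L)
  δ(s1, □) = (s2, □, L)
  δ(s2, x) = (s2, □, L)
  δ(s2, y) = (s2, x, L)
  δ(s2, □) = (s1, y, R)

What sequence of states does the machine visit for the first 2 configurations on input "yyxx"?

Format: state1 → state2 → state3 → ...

Execution trace:
Initial: [s0]yyxx
Step 1: δ(s0, y) = (sR, y, L) → [sR]□yyxx

The machine reaches the reject state sR and halts.

State sequence: s0 → sR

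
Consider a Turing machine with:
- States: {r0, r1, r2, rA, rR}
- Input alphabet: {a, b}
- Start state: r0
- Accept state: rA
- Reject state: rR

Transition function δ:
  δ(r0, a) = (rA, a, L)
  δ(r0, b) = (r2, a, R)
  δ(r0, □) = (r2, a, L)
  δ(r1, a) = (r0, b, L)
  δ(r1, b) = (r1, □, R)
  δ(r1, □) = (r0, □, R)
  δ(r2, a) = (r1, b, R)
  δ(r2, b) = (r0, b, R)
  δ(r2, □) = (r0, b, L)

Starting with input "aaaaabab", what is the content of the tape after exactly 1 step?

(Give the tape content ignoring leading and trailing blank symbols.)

Execution trace:
Initial: [r0]aaaaabab
Step 1: δ(r0, a) = (rA, a, L) → [rA]□aaaaabab

The machine reaches the accept state rA and halts.

After 1 step, the tape (ignoring leading/trailing blanks) is: aaaaabab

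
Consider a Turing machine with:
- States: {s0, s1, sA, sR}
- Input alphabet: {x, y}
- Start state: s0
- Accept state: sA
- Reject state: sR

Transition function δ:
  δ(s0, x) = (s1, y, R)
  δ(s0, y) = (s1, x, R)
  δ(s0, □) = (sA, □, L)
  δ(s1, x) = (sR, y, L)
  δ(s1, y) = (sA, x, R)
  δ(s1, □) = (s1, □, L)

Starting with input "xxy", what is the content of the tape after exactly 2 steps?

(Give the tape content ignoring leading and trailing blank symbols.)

Execution trace:
Initial: [s0]xxy
Step 1: δ(s0, x) = (s1, y, R) → y[s1]xy
Step 2: δ(s1, x) = (sR, y, L) → [sR]yyy

The machine reaches the reject state sR and halts.

After 2 steps, the tape (ignoring leading/trailing blanks) is: yyy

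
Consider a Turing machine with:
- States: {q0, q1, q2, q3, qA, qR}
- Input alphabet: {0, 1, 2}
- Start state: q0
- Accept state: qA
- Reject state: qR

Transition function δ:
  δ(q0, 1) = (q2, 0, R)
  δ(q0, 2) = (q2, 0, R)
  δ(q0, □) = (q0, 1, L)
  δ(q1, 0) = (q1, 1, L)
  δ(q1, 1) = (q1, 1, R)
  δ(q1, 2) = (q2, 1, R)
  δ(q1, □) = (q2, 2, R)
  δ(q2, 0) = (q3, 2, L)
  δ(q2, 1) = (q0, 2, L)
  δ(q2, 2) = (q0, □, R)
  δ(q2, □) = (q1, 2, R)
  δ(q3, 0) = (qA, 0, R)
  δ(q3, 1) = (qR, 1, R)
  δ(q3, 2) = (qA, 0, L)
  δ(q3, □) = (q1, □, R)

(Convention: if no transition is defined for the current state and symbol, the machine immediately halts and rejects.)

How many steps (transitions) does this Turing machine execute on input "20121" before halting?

Execution trace:
Initial: [q0]20121
Step 1: δ(q0, 2) = (q2, 0, R) → 0[q2]0121
Step 2: δ(q2, 0) = (q3, 2, L) → [q3]02121
Step 3: δ(q3, 0) = (qA, 0, R) → 0[qA]2121

The machine reaches the accept state qA and halts.

The machine executed 3 steps before halting.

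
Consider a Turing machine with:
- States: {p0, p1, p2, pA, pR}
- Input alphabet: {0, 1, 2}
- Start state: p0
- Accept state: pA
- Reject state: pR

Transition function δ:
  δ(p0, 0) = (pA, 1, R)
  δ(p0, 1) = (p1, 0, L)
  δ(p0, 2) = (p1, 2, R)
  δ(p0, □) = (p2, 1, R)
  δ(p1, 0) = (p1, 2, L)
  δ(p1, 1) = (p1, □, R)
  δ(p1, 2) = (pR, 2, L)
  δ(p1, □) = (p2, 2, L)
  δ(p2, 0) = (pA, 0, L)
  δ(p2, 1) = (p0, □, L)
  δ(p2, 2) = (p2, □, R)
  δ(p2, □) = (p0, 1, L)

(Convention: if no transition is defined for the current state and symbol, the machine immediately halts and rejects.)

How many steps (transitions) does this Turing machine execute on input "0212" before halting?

Execution trace:
Initial: [p0]0212
Step 1: δ(p0, 0) = (pA, 1, R) → 1[pA]212

The machine reaches the accept state pA and halts.

The machine executed 1 step before halting.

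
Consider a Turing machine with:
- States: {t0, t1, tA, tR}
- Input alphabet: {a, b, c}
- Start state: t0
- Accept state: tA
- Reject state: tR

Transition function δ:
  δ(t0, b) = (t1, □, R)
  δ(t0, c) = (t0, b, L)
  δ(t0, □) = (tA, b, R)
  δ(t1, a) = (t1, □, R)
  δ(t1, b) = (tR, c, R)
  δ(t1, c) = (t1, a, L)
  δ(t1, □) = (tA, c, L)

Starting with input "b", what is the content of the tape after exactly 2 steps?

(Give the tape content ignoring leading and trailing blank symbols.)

Execution trace:
Initial: [t0]b
Step 1: δ(t0, b) = (t1, □, R) → □[t1]□
Step 2: δ(t1, □) = (tA, c, L) → [tA]□c

The machine reaches the accept state tA and halts.

After 2 steps, the tape (ignoring leading/trailing blanks) is: c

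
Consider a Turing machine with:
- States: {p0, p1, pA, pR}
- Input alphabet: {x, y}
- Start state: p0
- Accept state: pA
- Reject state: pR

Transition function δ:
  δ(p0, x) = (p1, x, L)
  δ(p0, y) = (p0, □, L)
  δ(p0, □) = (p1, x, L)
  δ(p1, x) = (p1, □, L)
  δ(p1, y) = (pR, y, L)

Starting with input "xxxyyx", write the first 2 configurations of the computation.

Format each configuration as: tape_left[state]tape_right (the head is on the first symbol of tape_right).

Transitions applied:
Step 1: δ(p0, x) = (p1, x, L)

The first 2 configurations are:
[p0]xxxyyx ⊢ [p1]□xxxyyx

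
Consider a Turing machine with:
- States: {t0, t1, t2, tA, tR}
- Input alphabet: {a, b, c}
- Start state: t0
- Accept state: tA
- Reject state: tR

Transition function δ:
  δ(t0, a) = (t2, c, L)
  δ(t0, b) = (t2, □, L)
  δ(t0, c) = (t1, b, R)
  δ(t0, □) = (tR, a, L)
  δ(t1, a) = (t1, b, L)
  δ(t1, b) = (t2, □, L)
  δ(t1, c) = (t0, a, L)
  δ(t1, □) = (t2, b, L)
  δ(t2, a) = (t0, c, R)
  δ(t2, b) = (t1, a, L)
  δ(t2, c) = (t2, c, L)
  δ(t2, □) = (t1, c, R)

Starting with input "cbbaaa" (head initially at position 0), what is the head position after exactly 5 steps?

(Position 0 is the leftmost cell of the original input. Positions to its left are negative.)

Execution trace (head position shown):
Step 0: [t0]cbbaaa  (head at position 0)
Step 1: move right → b[t1]bbaaa  (head at position 1)
Step 2: move left → [t2]b□baaa  (head at position 0)
Step 3: move left → [t1]□a□baaa  (head at position -1)
Step 4: move left → [t2]□ba□baaa  (head at position -2)
Step 5: move right → c[t1]ba□baaa  (head at position -1)

After 5 steps, the head is at position -1.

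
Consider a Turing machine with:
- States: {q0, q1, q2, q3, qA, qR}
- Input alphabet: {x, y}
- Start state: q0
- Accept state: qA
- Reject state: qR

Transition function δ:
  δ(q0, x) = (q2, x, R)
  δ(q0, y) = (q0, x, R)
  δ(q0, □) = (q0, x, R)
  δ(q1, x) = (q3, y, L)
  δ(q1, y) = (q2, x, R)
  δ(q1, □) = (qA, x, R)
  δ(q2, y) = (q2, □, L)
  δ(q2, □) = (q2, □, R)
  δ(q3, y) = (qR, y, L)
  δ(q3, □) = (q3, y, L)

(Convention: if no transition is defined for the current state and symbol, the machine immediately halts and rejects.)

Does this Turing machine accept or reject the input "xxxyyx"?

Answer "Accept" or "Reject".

Execution trace:
Initial: [q0]xxxyyx
Step 1: δ(q0, x) = (q2, x, R) → x[q2]xxyyx

No transition is defined for δ(q2, x). By convention the machine halts and rejects.

Answer: Reject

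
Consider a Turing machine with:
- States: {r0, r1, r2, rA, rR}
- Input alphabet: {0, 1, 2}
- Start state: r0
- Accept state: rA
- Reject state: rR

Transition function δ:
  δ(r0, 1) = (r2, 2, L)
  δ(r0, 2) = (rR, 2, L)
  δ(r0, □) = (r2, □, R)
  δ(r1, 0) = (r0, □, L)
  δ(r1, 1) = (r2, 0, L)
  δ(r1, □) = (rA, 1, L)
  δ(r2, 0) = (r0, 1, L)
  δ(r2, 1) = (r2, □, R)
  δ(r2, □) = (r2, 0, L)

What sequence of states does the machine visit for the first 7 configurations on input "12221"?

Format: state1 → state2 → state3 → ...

Execution trace:
Initial: [r0]12221
Step 1: δ(r0, 1) = (r2, 2, L) → [r2]□22221
Step 2: δ(r2, □) = (r2, 0, L) → [r2]□022221
Step 3: δ(r2, □) = (r2, 0, L) → [r2]□0022221
Step 4: δ(r2, □) = (r2, 0, L) → [r2]□00022221
Step 5: δ(r2, □) = (r2, 0, L) → [r2]□000022221
Step 6: δ(r2, □) = (r2, 0, L) → [r2]□0000022221

State sequence: r0 → r2 → r2 → r2 → r2 → r2 → r2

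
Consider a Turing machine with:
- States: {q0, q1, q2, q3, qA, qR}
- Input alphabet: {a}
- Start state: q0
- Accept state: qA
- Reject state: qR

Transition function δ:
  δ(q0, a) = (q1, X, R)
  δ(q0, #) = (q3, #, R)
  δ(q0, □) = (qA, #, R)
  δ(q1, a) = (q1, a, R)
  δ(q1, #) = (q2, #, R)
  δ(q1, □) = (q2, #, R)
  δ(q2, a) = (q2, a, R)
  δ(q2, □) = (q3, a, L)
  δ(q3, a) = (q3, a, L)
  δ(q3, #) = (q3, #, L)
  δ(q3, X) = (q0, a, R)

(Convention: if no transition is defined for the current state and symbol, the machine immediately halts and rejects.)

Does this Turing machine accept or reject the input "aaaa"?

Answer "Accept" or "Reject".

Execution trace:
Initial: [q0]aaaa
Step 1: δ(q0, a) = (q1, X, R) → X[q1]aaa
Step 2: δ(q1, a) = (q1, a, R) → Xa[q1]aa
Step 3: δ(q1, a) = (q1, a, R) → Xaa[q1]a
Step 4: δ(q1, a) = (q1, a, R) → Xaaa[q1]□
Step 5: δ(q1, □) = (q2, #, R) → Xaaa#[q2]□
Step 6: δ(q2, □) = (q3, a, L) → Xaaa[q3]#a
Step 7: δ(q3, #) = (q3, #, L) → Xaa[q3]a#a
Step 8: δ(q3, a) = (q3, a, L) → Xa[q3]aa#a
Step 9: δ(q3, a) = (q3, a, L) → X[q3]aaa#a
Step 10: δ(q3, a) = (q3, a, L) → [q3]Xaaa#a
Step 11: δ(q3, X) = (q0, a, R) → a[q0]aaa#a
Step 12: δ(q0, a) = (q1, X, R) → aX[q1]aa#a
Step 13: δ(q1, a) = (q1, a, R) → aXa[q1]a#a
Step 14: δ(q1, a) = (q1, a, R) → aXaa[q1]#a
Step 15: δ(q1, #) = (q2, #, R) → aXaa#[q2]a
Step 16: δ(q2, a) = (q2, a, R) → aXaa#a[q2]□
Step 17: δ(q2, □) = (q3, a, L) → aXaa#[q3]aa
Step 18: δ(q3, a) = (q3, a, L) → aXaa[q3]#aa
Step 19: δ(q3, #) = (q3, #, L) → aXa[q3]a#aa
Step 20: δ(q3, a) = (q3, a, L) → aX[q3]aa#aa
Step 21: δ(q3, a) = (q3, a, L) → a[q3]Xaa#aa
Step 22: δ(q3, X) = (q0, a, R) → aa[q0]aa#aa
Step 23: δ(q0, a) = (q1, X, R) → aaX[q1]a#aa
Step 24: δ(q1, a) = (q1, a, R) → aaXa[q1]#aa
Step 25: δ(q1, #) = (q2, #, R) → aaXa#[q2]aa
Step 26: δ(q2, a) = (q2, a, R) → aaXa#a[q2]a
Step 27: δ(q2, a) = (q2, a, R) → aaXa#aa[q2]□
Step 28: δ(q2, □) = (q3, a, L) → aaXa#a[q3]aa
Step 29: δ(q3, a) = (q3, a, L) → aaXa#[q3]aaa
Step 30: δ(q3, a) = (q3, a, L) → aaXa[q3]#aaa
Step 31: δ(q3, #) = (q3, #, L) → aaX[q3]a#aaa
Step 32: δ(q3, a) = (q3, a, L) → aa[q3]Xa#aaa
Step 33: δ(q3, X) = (q0, a, R) → aaa[q0]a#aaa
Step 34: δ(q0, a) = (q1, X, R) → aaaX[q1]#aaa
Step 35: δ(q1, #) = (q2, #, R) → aaaX#[q2]aaa
Step 36: δ(q2, a) = (q2, a, R) → aaaX#a[q2]aa
Step 37: δ(q2, a) = (q2, a, R) → aaaX#aa[q2]a
Step 38: δ(q2, a) = (q2, a, R) → aaaX#aaa[q2]□
Step 39: δ(q2, □) = (q3, a, L) → aaaX#aa[q3]aa
Step 40: δ(q3, a) = (q3, a, L) → aaaX#a[q3]aaa
Step 41: δ(q3, a) = (q3, a, L) → aaaX#[q3]aaaa
Step 42: δ(q3, a) = (q3, a, L) → aaaX[q3]#aaaa
Step 43: δ(q3, #) = (q3, #, L) → aaa[q3]X#aaaa
Step 44: δ(q3, X) = (q0, a, R) → aaaa[q0]#aaaa
Step 45: δ(q0, #) = (q3, #, R) → aaaa#[q3]aaaa
Step 46: δ(q3, a) = (q3, a, L) → aaaa[q3]#aaaa
Step 47: δ(q3, #) = (q3, #, L) → aaa[q3]a#aaaa
Step 48: δ(q3, a) = (q3, a, L) → aa[q3]aa#aaaa
Step 49: δ(q3, a) = (q3, a, L) → a[q3]aaa#aaaa
Step 50: δ(q3, a) = (q3, a, L) → [q3]aaaa#aaaa
Step 51: δ(q3, a) = (q3, a, L) → [q3]□aaaa#aaaa

No transition is defined for δ(q3, □). By convention the machine halts and rejects.

Answer: Reject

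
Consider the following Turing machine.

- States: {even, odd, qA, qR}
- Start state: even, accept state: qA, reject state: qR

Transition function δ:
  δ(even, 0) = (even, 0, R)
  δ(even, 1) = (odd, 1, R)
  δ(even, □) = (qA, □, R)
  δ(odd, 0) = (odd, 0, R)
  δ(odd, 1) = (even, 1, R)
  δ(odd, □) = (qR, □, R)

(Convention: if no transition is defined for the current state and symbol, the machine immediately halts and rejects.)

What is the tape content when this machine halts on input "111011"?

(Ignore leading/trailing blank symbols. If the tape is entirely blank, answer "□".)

Execution trace:
Initial: [even]111011
Step 1: δ(even, 1) = (odd, 1, R) → 1[odd]11011
Step 2: δ(odd, 1) = (even, 1, R) → 11[even]1011
Step 3: δ(even, 1) = (odd, 1, R) → 111[odd]011
Step 4: δ(odd, 0) = (odd, 0, R) → 1110[odd]11
Step 5: δ(odd, 1) = (even, 1, R) → 11101[even]1
Step 6: δ(even, 1) = (odd, 1, R) → 111011[odd]□
Step 7: δ(odd, □) = (qR, □, R) → 111011□[qR]□

The machine reaches the reject state qR and halts.

Final tape (ignoring leading/trailing blanks): 111011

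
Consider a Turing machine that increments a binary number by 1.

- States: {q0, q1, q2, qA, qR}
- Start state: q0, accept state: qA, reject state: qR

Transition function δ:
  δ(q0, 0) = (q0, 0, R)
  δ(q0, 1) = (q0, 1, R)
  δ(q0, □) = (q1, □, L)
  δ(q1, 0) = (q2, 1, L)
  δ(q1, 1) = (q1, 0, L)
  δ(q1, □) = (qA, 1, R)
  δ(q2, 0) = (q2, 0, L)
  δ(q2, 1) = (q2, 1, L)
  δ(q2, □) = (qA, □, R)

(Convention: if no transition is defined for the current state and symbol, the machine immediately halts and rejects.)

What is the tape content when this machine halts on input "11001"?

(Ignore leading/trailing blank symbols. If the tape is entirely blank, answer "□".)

Execution trace:
Initial: [q0]11001
Step 1: δ(q0, 1) = (q0, 1, R) → 1[q0]1001
Step 2: δ(q0, 1) = (q0, 1, R) → 11[q0]001
Step 3: δ(q0, 0) = (q0, 0, R) → 110[q0]01
Step 4: δ(q0, 0) = (q0, 0, R) → 1100[q0]1
Step 5: δ(q0, 1) = (q0, 1, R) → 11001[q0]□
Step 6: δ(q0, □) = (q1, □, L) → 1100[q1]1□
Step 7: δ(q1, 1) = (q1, 0, L) → 110[q1]00□
Step 8: δ(q1, 0) = (q2, 1, L) → 11[q2]010□
Step 9: δ(q2, 0) = (q2, 0, L) → 1[q2]1010□
Step 10: δ(q2, 1) = (q2, 1, L) → [q2]11010□
Step 11: δ(q2, 1) = (q2, 1, L) → [q2]□11010□
Step 12: δ(q2, □) = (qA, □, R) → □[qA]11010□

The machine reaches the accept state qA and halts.

Final tape (ignoring leading/trailing blanks): 11010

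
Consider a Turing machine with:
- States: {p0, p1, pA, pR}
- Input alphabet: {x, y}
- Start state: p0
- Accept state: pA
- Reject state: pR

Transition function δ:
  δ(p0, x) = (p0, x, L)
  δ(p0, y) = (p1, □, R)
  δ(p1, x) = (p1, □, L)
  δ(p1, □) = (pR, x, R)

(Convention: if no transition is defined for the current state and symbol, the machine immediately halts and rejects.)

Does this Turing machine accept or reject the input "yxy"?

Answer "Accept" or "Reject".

Execution trace:
Initial: [p0]yxy
Step 1: δ(p0, y) = (p1, □, R) → □[p1]xy
Step 2: δ(p1, x) = (p1, □, L) → [p1]□□y
Step 3: δ(p1, □) = (pR, x, R) → x[pR]□y

The machine reaches the reject state pR and halts.

Answer: Reject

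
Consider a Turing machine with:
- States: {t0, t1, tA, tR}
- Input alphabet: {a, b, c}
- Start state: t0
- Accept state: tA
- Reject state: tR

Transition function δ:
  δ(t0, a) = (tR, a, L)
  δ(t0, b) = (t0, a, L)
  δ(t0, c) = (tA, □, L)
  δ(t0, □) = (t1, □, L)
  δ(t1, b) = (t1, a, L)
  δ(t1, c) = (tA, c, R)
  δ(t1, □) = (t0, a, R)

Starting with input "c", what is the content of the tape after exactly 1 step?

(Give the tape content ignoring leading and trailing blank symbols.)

Execution trace:
Initial: [t0]c
Step 1: δ(t0, c) = (tA, □, L) → [tA]□□

The machine reaches the accept state tA and halts.

After 1 step, the tape (ignoring leading/trailing blanks) is: □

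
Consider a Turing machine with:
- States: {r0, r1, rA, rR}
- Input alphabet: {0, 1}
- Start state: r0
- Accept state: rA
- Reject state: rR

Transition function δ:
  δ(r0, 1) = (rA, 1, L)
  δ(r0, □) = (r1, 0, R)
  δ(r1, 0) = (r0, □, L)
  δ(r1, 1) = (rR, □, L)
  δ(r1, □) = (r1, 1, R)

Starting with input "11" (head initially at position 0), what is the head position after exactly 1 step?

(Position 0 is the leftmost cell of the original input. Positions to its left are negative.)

Execution trace (head position shown):
Step 0: [r0]11  (head at position 0)
Step 1: move left → [rA]□11  (head at position -1)

After 1 step, the head is at position -1.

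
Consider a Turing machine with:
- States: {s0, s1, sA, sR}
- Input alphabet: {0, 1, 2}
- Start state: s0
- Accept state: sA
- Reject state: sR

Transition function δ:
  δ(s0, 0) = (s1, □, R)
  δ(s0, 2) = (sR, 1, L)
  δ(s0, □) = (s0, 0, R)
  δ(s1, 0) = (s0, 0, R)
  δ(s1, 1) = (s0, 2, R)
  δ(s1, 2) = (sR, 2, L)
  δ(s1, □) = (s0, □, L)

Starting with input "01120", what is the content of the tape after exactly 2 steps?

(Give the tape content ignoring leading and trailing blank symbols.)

Execution trace:
Initial: [s0]01120
Step 1: δ(s0, 0) = (s1, □, R) → □[s1]1120
Step 2: δ(s1, 1) = (s0, 2, R) → □2[s0]120

No transition is defined for δ(s0, 1). By convention the machine halts and rejects.

After 2 steps, the tape (ignoring leading/trailing blanks) is: 2120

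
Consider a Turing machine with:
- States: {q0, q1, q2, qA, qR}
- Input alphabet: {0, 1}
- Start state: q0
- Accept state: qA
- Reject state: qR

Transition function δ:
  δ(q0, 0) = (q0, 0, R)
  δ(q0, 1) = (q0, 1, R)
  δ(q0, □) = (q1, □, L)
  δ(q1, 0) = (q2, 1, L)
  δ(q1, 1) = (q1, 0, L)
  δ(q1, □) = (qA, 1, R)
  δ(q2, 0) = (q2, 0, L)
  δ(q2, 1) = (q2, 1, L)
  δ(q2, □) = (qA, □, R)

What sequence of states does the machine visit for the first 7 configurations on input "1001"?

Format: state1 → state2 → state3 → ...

Execution trace:
Initial: [q0]1001
Step 1: δ(q0, 1) = (q0, 1, R) → 1[q0]001
Step 2: δ(q0, 0) = (q0, 0, R) → 10[q0]01
Step 3: δ(q0, 0) = (q0, 0, R) → 100[q0]1
Step 4: δ(q0, 1) = (q0, 1, R) → 1001[q0]□
Step 5: δ(q0, □) = (q1, □, L) → 100[q1]1□
Step 6: δ(q1, 1) = (q1, 0, L) → 10[q1]00□

State sequence: q0 → q0 → q0 → q0 → q0 → q1 → q1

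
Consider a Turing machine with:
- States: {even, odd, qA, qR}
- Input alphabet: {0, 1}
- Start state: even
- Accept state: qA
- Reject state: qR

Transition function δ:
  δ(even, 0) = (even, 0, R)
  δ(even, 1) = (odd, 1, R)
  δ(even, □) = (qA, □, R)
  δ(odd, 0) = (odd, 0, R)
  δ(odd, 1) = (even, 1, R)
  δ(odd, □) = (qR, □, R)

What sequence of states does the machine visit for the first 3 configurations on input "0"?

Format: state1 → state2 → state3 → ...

Execution trace:
Initial: [even]0
Step 1: δ(even, 0) = (even, 0, R) → 0[even]□
Step 2: δ(even, □) = (qA, □, R) → 0□[qA]□

The machine reaches the accept state qA and halts.

State sequence: even → even → qA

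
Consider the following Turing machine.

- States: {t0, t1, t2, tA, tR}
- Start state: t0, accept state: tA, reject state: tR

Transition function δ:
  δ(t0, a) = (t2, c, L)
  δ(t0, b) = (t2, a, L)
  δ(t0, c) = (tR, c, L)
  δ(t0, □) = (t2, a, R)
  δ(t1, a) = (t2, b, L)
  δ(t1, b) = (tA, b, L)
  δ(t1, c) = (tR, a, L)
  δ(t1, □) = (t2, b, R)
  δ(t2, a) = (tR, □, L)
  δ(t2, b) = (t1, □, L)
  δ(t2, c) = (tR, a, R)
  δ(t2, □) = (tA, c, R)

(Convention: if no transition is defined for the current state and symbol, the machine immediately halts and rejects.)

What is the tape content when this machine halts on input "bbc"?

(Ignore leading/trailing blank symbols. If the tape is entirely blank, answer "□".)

Execution trace:
Initial: [t0]bbc
Step 1: δ(t0, b) = (t2, a, L) → [t2]□abc
Step 2: δ(t2, □) = (tA, c, R) → c[tA]abc

The machine reaches the accept state tA and halts.

Final tape (ignoring leading/trailing blanks): cabc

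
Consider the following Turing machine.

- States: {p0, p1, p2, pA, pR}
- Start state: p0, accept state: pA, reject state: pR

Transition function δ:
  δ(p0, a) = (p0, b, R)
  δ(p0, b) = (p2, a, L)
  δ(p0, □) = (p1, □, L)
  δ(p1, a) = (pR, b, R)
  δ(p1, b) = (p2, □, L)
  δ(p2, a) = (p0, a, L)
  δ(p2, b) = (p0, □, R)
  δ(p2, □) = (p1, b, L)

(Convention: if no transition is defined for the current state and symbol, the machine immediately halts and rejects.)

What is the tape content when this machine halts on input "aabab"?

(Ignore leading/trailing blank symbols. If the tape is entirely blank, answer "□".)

Execution trace:
Initial: [p0]aabab
Step 1: δ(p0, a) = (p0, b, R) → b[p0]abab
Step 2: δ(p0, a) = (p0, b, R) → bb[p0]bab
Step 3: δ(p0, b) = (p2, a, L) → b[p2]baab
Step 4: δ(p2, b) = (p0, □, R) → b□[p0]aab
Step 5: δ(p0, a) = (p0, b, R) → b□b[p0]ab
Step 6: δ(p0, a) = (p0, b, R) → b□bb[p0]b
Step 7: δ(p0, b) = (p2, a, L) → b□b[p2]ba
Step 8: δ(p2, b) = (p0, □, R) → b□b□[p0]a
Step 9: δ(p0, a) = (p0, b, R) → b□b□b[p0]□
Step 10: δ(p0, □) = (p1, □, L) → b□b□[p1]b□
Step 11: δ(p1, b) = (p2, □, L) → b□b[p2]□□□
Step 12: δ(p2, □) = (p1, b, L) → b□[p1]bb□□
Step 13: δ(p1, b) = (p2, □, L) → b[p2]□□b□□
Step 14: δ(p2, □) = (p1, b, L) → [p1]bb□b□□
Step 15: δ(p1, b) = (p2, □, L) → [p2]□□b□b□□
Step 16: δ(p2, □) = (p1, b, L) → [p1]□b□b□b□□

No transition is defined for δ(p1, □). By convention the machine halts and rejects.

Final tape (ignoring leading/trailing blanks): b□b□b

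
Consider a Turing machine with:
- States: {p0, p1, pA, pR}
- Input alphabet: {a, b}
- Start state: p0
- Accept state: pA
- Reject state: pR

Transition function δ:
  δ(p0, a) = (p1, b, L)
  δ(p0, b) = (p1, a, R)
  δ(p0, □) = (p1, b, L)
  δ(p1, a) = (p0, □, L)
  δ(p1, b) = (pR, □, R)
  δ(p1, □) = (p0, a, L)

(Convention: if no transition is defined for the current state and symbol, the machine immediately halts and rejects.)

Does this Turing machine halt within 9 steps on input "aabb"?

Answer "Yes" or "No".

Execution trace:
Initial: [p0]aabb
Step 1: δ(p0, a) = (p1, b, L) → [p1]□babb
Step 2: δ(p1, □) = (p0, a, L) → [p0]□ababb
Step 3: δ(p0, □) = (p1, b, L) → [p1]□bababb
Step 4: δ(p1, □) = (p0, a, L) → [p0]□abababb
Step 5: δ(p0, □) = (p1, b, L) → [p1]□babababb
Step 6: δ(p1, □) = (p0, a, L) → [p0]□ababababb
Step 7: δ(p0, □) = (p1, b, L) → [p1]□bababababb
Step 8: δ(p1, □) = (p0, a, L) → [p0]□abababababb
Step 9: δ(p0, □) = (p1, b, L) → [p1]□babababababb

The machine has not reached a halting state after 9 steps.
The machine did not halt within the 9-step bound.

Answer: No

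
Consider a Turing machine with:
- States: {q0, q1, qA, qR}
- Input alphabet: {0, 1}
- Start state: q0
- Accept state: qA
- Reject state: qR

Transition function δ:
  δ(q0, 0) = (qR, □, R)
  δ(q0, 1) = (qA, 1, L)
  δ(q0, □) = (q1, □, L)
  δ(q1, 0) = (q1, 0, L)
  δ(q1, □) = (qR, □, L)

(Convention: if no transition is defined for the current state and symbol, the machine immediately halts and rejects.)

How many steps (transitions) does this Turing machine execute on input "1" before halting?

Execution trace:
Initial: [q0]1
Step 1: δ(q0, 1) = (qA, 1, L) → [qA]□1

The machine reaches the accept state qA and halts.

The machine executed 1 step before halting.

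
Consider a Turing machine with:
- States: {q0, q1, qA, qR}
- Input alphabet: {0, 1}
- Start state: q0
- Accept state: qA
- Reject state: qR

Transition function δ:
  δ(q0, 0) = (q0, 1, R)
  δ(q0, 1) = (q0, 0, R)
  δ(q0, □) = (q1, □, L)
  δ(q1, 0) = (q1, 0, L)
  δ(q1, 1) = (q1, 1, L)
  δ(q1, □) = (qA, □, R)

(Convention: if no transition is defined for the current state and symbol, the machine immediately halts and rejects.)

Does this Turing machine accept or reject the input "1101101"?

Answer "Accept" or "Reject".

Execution trace:
Initial: [q0]1101101
Step 1: δ(q0, 1) = (q0, 0, R) → 0[q0]101101
Step 2: δ(q0, 1) = (q0, 0, R) → 00[q0]01101
Step 3: δ(q0, 0) = (q0, 1, R) → 001[q0]1101
Step 4: δ(q0, 1) = (q0, 0, R) → 0010[q0]101
Step 5: δ(q0, 1) = (q0, 0, R) → 00100[q0]01
Step 6: δ(q0, 0) = (q0, 1, R) → 001001[q0]1
Step 7: δ(q0, 1) = (q0, 0, R) → 0010010[q0]□
Step 8: δ(q0, □) = (q1, □, L) → 001001[q1]0□
Step 9: δ(q1, 0) = (q1, 0, L) → 00100[q1]10□
Step 10: δ(q1, 1) = (q1, 1, L) → 0010[q1]010□
Step 11: δ(q1, 0) = (q1, 0, L) → 001[q1]0010□
Step 12: δ(q1, 0) = (q1, 0, L) → 00[q1]10010□
Step 13: δ(q1, 1) = (q1, 1, L) → 0[q1]010010□
Step 14: δ(q1, 0) = (q1, 0, L) → [q1]0010010□
Step 15: δ(q1, 0) = (q1, 0, L) → [q1]□0010010□
Step 16: δ(q1, □) = (qA, □, R) → □[qA]0010010□

The machine reaches the accept state qA and halts.

Answer: Accept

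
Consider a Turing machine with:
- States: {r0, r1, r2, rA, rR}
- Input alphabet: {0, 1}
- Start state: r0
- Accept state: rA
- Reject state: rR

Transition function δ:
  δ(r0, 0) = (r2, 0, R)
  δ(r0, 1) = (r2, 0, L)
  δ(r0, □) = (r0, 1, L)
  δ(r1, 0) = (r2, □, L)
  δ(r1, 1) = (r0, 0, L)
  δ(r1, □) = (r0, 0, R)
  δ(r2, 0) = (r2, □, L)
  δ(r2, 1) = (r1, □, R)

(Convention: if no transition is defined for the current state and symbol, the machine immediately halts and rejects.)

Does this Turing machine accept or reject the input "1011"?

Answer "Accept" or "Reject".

Execution trace:
Initial: [r0]1011
Step 1: δ(r0, 1) = (r2, 0, L) → [r2]□0011

No transition is defined for δ(r2, □). By convention the machine halts and rejects.

Answer: Reject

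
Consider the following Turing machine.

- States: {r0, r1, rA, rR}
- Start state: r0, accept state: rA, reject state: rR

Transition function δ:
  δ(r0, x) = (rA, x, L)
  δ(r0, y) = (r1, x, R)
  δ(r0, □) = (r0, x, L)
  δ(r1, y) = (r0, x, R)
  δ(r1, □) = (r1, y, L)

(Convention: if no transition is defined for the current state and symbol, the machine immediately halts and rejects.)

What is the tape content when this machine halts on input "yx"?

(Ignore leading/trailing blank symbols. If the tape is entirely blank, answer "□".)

Execution trace:
Initial: [r0]yx
Step 1: δ(r0, y) = (r1, x, R) → x[r1]x

No transition is defined for δ(r1, x). By convention the machine halts and rejects.

Final tape (ignoring leading/trailing blanks): xx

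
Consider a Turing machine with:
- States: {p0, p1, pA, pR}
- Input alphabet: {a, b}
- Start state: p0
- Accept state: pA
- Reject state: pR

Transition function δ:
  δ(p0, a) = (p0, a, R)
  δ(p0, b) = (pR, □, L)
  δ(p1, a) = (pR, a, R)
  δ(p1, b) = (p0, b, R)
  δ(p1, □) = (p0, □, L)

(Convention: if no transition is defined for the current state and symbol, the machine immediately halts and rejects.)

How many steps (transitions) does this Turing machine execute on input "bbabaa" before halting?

Execution trace:
Initial: [p0]bbabaa
Step 1: δ(p0, b) = (pR, □, L) → [pR]□□babaa

The machine reaches the reject state pR and halts.

The machine executed 1 step before halting.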